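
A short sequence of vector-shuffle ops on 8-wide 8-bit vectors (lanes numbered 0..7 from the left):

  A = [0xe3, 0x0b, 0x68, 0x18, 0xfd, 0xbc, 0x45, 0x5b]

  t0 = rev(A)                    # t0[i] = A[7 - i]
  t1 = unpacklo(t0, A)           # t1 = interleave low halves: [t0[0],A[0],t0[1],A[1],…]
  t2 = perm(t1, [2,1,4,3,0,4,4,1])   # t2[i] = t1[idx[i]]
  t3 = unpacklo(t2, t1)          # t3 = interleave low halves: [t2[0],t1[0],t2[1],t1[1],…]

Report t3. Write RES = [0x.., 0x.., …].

RES = [0x45, 0x5b, 0xe3, 0xe3, 0xbc, 0x45, 0x0b, 0x0b]

  t0: 5b 45 bc fd 18 68 0b e3
  t1: 5b e3 45 0b bc 68 fd 18
  t2: 45 e3 bc 0b 5b bc bc e3
  t3: 45 5b e3 e3 bc 45 0b 0b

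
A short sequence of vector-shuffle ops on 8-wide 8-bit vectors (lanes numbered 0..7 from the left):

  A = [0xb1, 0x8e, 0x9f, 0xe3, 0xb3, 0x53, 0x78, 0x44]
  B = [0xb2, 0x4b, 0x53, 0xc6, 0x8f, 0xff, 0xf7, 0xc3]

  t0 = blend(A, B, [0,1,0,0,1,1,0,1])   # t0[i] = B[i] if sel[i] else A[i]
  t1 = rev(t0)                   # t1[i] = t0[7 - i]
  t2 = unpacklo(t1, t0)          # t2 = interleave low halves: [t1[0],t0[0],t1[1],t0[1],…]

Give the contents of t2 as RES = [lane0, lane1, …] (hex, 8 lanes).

→ t0 |b1|4b|9f|e3|8f|ff|78|c3|
→ t1 |c3|78|ff|8f|e3|9f|4b|b1|
→ t2 |c3|b1|78|4b|ff|9f|8f|e3|

RES = [ 0xc3  0xb1  0x78  0x4b  0xff  0x9f  0x8f  0xe3 ]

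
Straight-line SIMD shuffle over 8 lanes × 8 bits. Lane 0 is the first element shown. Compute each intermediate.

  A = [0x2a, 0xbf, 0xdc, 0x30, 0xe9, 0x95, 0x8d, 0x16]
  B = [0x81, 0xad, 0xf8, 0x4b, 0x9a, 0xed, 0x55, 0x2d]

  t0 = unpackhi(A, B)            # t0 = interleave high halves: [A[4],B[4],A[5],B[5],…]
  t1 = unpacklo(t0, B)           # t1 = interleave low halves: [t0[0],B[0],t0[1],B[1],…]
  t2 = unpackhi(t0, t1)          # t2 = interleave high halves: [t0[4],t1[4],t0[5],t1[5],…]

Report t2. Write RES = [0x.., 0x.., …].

t0 = [0xe9, 0x9a, 0x95, 0xed, 0x8d, 0x55, 0x16, 0x2d]
t1 = [0xe9, 0x81, 0x9a, 0xad, 0x95, 0xf8, 0xed, 0x4b]
t2 = [0x8d, 0x95, 0x55, 0xf8, 0x16, 0xed, 0x2d, 0x4b]

RES = [0x8d, 0x95, 0x55, 0xf8, 0x16, 0xed, 0x2d, 0x4b]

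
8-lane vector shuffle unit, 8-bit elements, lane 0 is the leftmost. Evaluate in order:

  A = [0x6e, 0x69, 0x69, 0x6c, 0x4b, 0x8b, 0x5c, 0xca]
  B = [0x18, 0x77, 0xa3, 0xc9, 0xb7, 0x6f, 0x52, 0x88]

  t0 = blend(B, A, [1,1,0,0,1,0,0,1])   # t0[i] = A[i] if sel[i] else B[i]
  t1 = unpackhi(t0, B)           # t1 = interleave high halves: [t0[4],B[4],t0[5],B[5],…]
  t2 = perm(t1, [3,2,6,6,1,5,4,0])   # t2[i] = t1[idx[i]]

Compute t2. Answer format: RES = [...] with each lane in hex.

RES = [ 0x6f  0x6f  0xca  0xca  0xb7  0x52  0x52  0x4b ]

  t0: 6e 69 a3 c9 4b 6f 52 ca
  t1: 4b b7 6f 6f 52 52 ca 88
  t2: 6f 6f ca ca b7 52 52 4b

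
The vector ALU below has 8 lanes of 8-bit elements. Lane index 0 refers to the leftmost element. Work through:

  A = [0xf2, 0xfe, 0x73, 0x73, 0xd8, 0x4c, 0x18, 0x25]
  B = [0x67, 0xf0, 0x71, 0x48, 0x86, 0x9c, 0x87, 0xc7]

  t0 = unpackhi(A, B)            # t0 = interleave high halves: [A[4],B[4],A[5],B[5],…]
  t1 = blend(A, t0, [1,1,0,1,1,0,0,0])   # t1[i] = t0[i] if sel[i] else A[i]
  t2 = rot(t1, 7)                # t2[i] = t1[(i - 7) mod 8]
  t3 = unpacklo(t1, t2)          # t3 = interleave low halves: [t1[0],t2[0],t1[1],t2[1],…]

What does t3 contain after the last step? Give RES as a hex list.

→ t0 |d8|86|4c|9c|18|87|25|c7|
→ t1 |d8|86|73|9c|18|4c|18|25|
→ t2 |86|73|9c|18|4c|18|25|d8|
→ t3 |d8|86|86|73|73|9c|9c|18|

RES = [ 0xd8  0x86  0x86  0x73  0x73  0x9c  0x9c  0x18 ]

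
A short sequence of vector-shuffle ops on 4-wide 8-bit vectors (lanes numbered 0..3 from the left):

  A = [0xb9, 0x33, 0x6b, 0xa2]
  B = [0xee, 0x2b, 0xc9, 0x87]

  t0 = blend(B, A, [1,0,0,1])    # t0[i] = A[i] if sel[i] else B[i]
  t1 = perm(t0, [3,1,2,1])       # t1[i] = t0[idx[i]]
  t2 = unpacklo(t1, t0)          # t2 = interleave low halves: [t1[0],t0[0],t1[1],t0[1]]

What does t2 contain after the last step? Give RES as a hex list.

RES = [ 0xa2  0xb9  0x2b  0x2b ]

→ t0 |b9|2b|c9|a2|
→ t1 |a2|2b|c9|2b|
→ t2 |a2|b9|2b|2b|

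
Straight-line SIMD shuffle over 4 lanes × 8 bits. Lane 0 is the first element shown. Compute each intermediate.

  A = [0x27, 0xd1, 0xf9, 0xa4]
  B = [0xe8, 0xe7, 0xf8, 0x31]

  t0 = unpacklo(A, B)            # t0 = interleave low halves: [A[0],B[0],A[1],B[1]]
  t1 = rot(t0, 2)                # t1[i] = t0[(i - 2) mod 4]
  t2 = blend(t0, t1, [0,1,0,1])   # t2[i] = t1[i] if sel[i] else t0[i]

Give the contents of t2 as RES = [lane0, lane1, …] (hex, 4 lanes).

→ t0 |27|e8|d1|e7|
→ t1 |d1|e7|27|e8|
→ t2 |27|e7|d1|e8|

RES = [0x27, 0xe7, 0xd1, 0xe8]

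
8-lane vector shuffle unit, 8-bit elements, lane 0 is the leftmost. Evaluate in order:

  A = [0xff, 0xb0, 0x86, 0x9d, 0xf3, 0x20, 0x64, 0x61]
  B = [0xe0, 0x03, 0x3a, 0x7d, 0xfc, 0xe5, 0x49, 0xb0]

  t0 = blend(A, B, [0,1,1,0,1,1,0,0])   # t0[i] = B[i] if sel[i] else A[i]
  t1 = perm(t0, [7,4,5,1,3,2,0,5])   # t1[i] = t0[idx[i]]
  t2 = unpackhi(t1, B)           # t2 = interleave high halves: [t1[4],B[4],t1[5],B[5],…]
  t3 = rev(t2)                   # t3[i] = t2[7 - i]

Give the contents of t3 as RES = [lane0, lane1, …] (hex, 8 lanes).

RES = [0xb0, 0xe5, 0x49, 0xff, 0xe5, 0x3a, 0xfc, 0x9d]

t0 = [0xff, 0x03, 0x3a, 0x9d, 0xfc, 0xe5, 0x64, 0x61]
t1 = [0x61, 0xfc, 0xe5, 0x03, 0x9d, 0x3a, 0xff, 0xe5]
t2 = [0x9d, 0xfc, 0x3a, 0xe5, 0xff, 0x49, 0xe5, 0xb0]
t3 = [0xb0, 0xe5, 0x49, 0xff, 0xe5, 0x3a, 0xfc, 0x9d]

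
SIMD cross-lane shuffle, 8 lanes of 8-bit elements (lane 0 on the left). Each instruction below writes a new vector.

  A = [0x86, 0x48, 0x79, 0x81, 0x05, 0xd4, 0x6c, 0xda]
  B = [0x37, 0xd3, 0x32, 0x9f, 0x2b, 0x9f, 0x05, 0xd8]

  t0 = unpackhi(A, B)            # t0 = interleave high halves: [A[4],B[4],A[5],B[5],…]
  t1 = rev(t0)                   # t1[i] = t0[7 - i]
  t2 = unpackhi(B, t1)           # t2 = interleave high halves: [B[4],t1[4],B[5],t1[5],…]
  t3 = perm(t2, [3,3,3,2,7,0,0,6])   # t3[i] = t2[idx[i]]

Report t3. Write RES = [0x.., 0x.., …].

t0 = [0x05, 0x2b, 0xd4, 0x9f, 0x6c, 0x05, 0xda, 0xd8]
t1 = [0xd8, 0xda, 0x05, 0x6c, 0x9f, 0xd4, 0x2b, 0x05]
t2 = [0x2b, 0x9f, 0x9f, 0xd4, 0x05, 0x2b, 0xd8, 0x05]
t3 = [0xd4, 0xd4, 0xd4, 0x9f, 0x05, 0x2b, 0x2b, 0xd8]

RES = [ 0xd4  0xd4  0xd4  0x9f  0x05  0x2b  0x2b  0xd8 ]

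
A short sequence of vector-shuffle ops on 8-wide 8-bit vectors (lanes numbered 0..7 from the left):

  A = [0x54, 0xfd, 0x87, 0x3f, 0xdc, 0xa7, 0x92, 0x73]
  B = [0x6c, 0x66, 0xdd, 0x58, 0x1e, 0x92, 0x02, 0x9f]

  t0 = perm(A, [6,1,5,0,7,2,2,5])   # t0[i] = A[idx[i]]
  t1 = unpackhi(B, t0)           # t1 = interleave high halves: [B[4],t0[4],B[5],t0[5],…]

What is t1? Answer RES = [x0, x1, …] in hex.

  t0: 92 fd a7 54 73 87 87 a7
  t1: 1e 73 92 87 02 87 9f a7

RES = [0x1e, 0x73, 0x92, 0x87, 0x02, 0x87, 0x9f, 0xa7]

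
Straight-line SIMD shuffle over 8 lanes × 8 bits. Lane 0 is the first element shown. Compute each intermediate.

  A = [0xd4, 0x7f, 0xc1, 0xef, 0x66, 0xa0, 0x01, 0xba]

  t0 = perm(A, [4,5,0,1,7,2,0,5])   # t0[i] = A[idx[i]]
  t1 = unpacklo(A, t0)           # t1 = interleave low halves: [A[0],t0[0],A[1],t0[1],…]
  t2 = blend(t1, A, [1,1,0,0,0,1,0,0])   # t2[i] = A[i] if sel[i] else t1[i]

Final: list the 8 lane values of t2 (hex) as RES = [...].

→ t0 |66|a0|d4|7f|ba|c1|d4|a0|
→ t1 |d4|66|7f|a0|c1|d4|ef|7f|
→ t2 |d4|7f|7f|a0|c1|a0|ef|7f|

RES = [0xd4, 0x7f, 0x7f, 0xa0, 0xc1, 0xa0, 0xef, 0x7f]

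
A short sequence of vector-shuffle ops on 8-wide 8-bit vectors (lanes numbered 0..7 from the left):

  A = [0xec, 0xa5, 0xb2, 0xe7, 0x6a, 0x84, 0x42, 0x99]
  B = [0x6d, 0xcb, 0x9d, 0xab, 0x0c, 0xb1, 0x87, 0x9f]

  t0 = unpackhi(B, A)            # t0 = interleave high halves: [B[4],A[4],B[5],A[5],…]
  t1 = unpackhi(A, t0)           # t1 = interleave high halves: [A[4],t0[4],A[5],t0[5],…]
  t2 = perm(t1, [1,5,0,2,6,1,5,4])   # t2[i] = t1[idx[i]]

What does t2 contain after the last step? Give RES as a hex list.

→ t0 |0c|6a|b1|84|87|42|9f|99|
→ t1 |6a|87|84|42|42|9f|99|99|
→ t2 |87|9f|6a|84|99|87|9f|42|

RES = [0x87, 0x9f, 0x6a, 0x84, 0x99, 0x87, 0x9f, 0x42]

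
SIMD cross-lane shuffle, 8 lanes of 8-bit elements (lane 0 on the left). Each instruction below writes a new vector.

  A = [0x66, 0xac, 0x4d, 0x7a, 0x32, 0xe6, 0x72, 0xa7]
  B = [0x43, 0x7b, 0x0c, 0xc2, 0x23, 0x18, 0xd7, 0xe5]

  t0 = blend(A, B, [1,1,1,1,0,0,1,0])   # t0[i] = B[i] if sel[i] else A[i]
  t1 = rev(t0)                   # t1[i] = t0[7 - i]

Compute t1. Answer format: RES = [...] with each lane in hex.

RES = [ 0xa7  0xd7  0xe6  0x32  0xc2  0x0c  0x7b  0x43 ]

t0 = [0x43, 0x7b, 0x0c, 0xc2, 0x32, 0xe6, 0xd7, 0xa7]
t1 = [0xa7, 0xd7, 0xe6, 0x32, 0xc2, 0x0c, 0x7b, 0x43]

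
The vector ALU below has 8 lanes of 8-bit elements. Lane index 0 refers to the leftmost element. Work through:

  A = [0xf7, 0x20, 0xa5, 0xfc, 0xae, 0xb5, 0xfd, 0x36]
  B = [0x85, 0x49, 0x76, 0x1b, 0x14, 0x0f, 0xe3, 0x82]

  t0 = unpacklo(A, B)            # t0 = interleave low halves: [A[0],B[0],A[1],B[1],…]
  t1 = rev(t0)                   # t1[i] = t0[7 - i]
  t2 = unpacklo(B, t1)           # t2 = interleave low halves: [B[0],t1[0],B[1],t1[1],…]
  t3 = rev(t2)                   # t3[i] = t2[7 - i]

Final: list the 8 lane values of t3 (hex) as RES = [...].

RES = [ 0xa5  0x1b  0x76  0x76  0xfc  0x49  0x1b  0x85 ]

→ t0 |f7|85|20|49|a5|76|fc|1b|
→ t1 |1b|fc|76|a5|49|20|85|f7|
→ t2 |85|1b|49|fc|76|76|1b|a5|
→ t3 |a5|1b|76|76|fc|49|1b|85|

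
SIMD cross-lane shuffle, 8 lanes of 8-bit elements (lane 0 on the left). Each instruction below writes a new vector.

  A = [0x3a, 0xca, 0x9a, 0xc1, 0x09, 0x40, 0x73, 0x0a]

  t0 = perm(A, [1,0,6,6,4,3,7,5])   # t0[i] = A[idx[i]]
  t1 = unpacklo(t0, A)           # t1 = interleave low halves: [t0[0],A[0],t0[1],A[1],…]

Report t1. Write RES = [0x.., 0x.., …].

RES = [0xca, 0x3a, 0x3a, 0xca, 0x73, 0x9a, 0x73, 0xc1]

  t0: ca 3a 73 73 09 c1 0a 40
  t1: ca 3a 3a ca 73 9a 73 c1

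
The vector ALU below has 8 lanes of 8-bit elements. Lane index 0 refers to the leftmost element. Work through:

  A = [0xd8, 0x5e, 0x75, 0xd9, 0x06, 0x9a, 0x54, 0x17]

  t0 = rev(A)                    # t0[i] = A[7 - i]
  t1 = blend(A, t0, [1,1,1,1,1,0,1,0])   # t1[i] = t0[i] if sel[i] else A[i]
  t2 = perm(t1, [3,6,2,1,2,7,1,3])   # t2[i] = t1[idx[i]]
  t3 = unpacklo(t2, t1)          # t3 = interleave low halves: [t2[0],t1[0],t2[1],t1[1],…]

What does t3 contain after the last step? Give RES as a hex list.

RES = [ 0x06  0x17  0x5e  0x54  0x9a  0x9a  0x54  0x06 ]

→ t0 |17|54|9a|06|d9|75|5e|d8|
→ t1 |17|54|9a|06|d9|9a|5e|17|
→ t2 |06|5e|9a|54|9a|17|54|06|
→ t3 |06|17|5e|54|9a|9a|54|06|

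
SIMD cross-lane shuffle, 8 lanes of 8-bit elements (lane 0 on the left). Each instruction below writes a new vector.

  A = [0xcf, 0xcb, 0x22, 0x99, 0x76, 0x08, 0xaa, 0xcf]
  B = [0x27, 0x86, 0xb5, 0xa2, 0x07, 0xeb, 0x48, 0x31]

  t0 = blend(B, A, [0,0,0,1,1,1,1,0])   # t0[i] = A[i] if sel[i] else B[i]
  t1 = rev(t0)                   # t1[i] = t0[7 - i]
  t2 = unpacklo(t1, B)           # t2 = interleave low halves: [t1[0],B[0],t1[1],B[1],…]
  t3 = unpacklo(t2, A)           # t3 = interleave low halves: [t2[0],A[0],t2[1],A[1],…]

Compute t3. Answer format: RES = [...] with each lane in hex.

t0 = [0x27, 0x86, 0xb5, 0x99, 0x76, 0x08, 0xaa, 0x31]
t1 = [0x31, 0xaa, 0x08, 0x76, 0x99, 0xb5, 0x86, 0x27]
t2 = [0x31, 0x27, 0xaa, 0x86, 0x08, 0xb5, 0x76, 0xa2]
t3 = [0x31, 0xcf, 0x27, 0xcb, 0xaa, 0x22, 0x86, 0x99]

RES = [ 0x31  0xcf  0x27  0xcb  0xaa  0x22  0x86  0x99 ]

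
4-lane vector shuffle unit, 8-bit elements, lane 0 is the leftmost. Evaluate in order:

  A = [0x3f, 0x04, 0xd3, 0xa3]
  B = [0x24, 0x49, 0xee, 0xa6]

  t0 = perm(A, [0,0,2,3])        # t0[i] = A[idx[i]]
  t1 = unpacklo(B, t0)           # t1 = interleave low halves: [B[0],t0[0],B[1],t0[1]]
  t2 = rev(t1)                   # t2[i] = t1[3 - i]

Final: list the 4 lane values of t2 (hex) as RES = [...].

RES = [0x3f, 0x49, 0x3f, 0x24]

  t0: 3f 3f d3 a3
  t1: 24 3f 49 3f
  t2: 3f 49 3f 24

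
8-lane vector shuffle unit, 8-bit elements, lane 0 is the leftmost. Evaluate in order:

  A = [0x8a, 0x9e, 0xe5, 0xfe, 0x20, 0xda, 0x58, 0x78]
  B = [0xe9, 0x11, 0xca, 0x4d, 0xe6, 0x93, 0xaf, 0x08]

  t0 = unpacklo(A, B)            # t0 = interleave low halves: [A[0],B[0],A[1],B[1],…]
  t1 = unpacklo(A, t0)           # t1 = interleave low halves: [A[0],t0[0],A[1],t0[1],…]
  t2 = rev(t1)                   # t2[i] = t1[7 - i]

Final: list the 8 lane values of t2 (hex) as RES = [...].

→ t0 |8a|e9|9e|11|e5|ca|fe|4d|
→ t1 |8a|8a|9e|e9|e5|9e|fe|11|
→ t2 |11|fe|9e|e5|e9|9e|8a|8a|

RES = [0x11, 0xfe, 0x9e, 0xe5, 0xe9, 0x9e, 0x8a, 0x8a]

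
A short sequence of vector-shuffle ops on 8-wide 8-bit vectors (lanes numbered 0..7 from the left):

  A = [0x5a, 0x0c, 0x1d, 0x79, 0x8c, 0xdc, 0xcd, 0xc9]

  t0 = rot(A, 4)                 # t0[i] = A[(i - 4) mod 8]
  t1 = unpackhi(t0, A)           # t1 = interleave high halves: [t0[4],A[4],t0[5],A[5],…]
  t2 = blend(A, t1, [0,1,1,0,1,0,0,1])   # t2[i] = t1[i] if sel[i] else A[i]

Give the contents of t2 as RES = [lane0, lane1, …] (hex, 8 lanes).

  t0: 8c dc cd c9 5a 0c 1d 79
  t1: 5a 8c 0c dc 1d cd 79 c9
  t2: 5a 8c 0c 79 1d dc cd c9

RES = [0x5a, 0x8c, 0x0c, 0x79, 0x1d, 0xdc, 0xcd, 0xc9]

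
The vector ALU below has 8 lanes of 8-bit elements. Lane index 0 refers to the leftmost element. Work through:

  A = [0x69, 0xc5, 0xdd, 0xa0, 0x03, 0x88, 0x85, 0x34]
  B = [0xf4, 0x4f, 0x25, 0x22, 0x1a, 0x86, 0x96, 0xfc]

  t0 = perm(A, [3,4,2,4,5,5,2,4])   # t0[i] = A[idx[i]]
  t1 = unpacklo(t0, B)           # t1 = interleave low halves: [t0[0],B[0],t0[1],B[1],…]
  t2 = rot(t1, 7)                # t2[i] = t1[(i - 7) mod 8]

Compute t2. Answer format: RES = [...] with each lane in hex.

t0 = [0xa0, 0x03, 0xdd, 0x03, 0x88, 0x88, 0xdd, 0x03]
t1 = [0xa0, 0xf4, 0x03, 0x4f, 0xdd, 0x25, 0x03, 0x22]
t2 = [0xf4, 0x03, 0x4f, 0xdd, 0x25, 0x03, 0x22, 0xa0]

RES = [ 0xf4  0x03  0x4f  0xdd  0x25  0x03  0x22  0xa0 ]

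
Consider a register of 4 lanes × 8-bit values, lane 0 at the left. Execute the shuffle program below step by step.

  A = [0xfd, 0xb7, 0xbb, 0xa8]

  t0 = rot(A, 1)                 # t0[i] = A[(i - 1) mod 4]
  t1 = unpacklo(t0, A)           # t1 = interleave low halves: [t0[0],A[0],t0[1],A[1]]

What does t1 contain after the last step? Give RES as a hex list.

→ t0 |a8|fd|b7|bb|
→ t1 |a8|fd|fd|b7|

RES = [0xa8, 0xfd, 0xfd, 0xb7]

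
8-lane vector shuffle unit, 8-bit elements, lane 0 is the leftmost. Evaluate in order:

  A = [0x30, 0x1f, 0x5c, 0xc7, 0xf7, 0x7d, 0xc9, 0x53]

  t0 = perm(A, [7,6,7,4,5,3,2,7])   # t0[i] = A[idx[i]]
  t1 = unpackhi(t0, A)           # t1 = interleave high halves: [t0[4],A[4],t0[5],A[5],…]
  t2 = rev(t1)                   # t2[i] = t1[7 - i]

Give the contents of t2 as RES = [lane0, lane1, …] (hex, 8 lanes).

RES = [ 0x53  0x53  0xc9  0x5c  0x7d  0xc7  0xf7  0x7d ]

t0 = [0x53, 0xc9, 0x53, 0xf7, 0x7d, 0xc7, 0x5c, 0x53]
t1 = [0x7d, 0xf7, 0xc7, 0x7d, 0x5c, 0xc9, 0x53, 0x53]
t2 = [0x53, 0x53, 0xc9, 0x5c, 0x7d, 0xc7, 0xf7, 0x7d]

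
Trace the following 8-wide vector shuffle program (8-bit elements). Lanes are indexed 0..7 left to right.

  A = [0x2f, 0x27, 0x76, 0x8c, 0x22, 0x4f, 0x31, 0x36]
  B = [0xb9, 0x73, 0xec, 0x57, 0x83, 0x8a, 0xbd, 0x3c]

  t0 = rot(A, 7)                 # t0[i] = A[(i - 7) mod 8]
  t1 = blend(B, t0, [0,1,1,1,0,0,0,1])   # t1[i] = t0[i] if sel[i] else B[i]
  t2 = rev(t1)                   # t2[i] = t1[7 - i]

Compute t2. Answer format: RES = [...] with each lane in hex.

RES = [0x2f, 0xbd, 0x8a, 0x83, 0x22, 0x8c, 0x76, 0xb9]

  t0: 27 76 8c 22 4f 31 36 2f
  t1: b9 76 8c 22 83 8a bd 2f
  t2: 2f bd 8a 83 22 8c 76 b9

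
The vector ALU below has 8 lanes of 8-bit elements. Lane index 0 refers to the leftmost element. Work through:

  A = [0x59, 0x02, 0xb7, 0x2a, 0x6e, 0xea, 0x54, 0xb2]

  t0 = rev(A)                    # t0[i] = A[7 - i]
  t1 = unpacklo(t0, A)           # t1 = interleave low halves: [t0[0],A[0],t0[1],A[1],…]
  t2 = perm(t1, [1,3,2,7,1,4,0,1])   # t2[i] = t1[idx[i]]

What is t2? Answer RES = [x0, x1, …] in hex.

RES = [0x59, 0x02, 0x54, 0x2a, 0x59, 0xea, 0xb2, 0x59]

→ t0 |b2|54|ea|6e|2a|b7|02|59|
→ t1 |b2|59|54|02|ea|b7|6e|2a|
→ t2 |59|02|54|2a|59|ea|b2|59|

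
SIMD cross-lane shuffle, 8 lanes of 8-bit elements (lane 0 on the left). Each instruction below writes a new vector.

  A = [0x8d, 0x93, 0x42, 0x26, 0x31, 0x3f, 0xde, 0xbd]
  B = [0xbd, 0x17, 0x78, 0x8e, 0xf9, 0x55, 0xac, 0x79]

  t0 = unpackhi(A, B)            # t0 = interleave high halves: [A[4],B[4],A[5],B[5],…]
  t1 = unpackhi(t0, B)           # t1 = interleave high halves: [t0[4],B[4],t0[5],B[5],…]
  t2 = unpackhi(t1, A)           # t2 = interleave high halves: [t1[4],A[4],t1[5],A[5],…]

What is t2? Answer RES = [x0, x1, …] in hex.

RES = [ 0xbd  0x31  0xac  0x3f  0x79  0xde  0x79  0xbd ]

  t0: 31 f9 3f 55 de ac bd 79
  t1: de f9 ac 55 bd ac 79 79
  t2: bd 31 ac 3f 79 de 79 bd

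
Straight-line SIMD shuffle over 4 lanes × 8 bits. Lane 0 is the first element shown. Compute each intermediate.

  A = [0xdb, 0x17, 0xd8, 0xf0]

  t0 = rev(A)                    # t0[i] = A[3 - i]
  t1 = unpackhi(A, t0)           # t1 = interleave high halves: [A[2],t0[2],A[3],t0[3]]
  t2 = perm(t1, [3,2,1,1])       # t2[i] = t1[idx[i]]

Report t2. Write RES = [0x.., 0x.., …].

RES = [ 0xdb  0xf0  0x17  0x17 ]

→ t0 |f0|d8|17|db|
→ t1 |d8|17|f0|db|
→ t2 |db|f0|17|17|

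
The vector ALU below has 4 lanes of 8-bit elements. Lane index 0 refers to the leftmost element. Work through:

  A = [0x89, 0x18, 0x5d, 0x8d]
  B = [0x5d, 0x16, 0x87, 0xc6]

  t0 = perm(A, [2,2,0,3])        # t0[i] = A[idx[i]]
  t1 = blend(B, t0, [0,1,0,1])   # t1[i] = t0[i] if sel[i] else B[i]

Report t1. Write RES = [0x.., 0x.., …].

t0 = [0x5d, 0x5d, 0x89, 0x8d]
t1 = [0x5d, 0x5d, 0x87, 0x8d]

RES = [0x5d, 0x5d, 0x87, 0x8d]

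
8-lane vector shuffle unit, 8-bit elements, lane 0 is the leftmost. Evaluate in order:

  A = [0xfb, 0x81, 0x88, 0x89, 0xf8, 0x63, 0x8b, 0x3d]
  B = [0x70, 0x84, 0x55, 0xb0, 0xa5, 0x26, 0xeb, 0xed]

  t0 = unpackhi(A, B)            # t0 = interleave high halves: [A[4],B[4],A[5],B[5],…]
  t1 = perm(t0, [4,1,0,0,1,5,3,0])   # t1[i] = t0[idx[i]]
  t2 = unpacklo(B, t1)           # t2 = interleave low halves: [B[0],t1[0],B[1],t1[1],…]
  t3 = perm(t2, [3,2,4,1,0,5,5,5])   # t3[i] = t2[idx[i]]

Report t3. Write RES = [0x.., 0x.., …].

t0 = [0xf8, 0xa5, 0x63, 0x26, 0x8b, 0xeb, 0x3d, 0xed]
t1 = [0x8b, 0xa5, 0xf8, 0xf8, 0xa5, 0xeb, 0x26, 0xf8]
t2 = [0x70, 0x8b, 0x84, 0xa5, 0x55, 0xf8, 0xb0, 0xf8]
t3 = [0xa5, 0x84, 0x55, 0x8b, 0x70, 0xf8, 0xf8, 0xf8]

RES = [ 0xa5  0x84  0x55  0x8b  0x70  0xf8  0xf8  0xf8 ]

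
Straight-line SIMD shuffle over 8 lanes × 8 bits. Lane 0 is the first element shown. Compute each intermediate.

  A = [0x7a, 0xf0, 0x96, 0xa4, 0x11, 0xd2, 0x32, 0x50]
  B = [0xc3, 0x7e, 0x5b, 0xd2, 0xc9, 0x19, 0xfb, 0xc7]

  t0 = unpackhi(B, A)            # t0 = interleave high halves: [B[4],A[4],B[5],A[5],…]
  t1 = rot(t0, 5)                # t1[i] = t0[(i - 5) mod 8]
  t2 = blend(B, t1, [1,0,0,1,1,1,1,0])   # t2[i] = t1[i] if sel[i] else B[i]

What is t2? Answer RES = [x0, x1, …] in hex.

t0 = [0xc9, 0x11, 0x19, 0xd2, 0xfb, 0x32, 0xc7, 0x50]
t1 = [0xd2, 0xfb, 0x32, 0xc7, 0x50, 0xc9, 0x11, 0x19]
t2 = [0xd2, 0x7e, 0x5b, 0xc7, 0x50, 0xc9, 0x11, 0xc7]

RES = [0xd2, 0x7e, 0x5b, 0xc7, 0x50, 0xc9, 0x11, 0xc7]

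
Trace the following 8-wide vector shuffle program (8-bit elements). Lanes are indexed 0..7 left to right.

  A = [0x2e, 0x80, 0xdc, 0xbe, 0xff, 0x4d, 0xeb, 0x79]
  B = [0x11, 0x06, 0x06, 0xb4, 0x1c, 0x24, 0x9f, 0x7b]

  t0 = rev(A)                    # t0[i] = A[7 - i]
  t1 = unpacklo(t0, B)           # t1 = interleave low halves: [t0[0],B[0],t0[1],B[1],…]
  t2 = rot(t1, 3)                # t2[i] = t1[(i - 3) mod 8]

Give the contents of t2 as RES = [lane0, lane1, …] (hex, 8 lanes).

RES = [ 0x06  0xff  0xb4  0x79  0x11  0xeb  0x06  0x4d ]

  t0: 79 eb 4d ff be dc 80 2e
  t1: 79 11 eb 06 4d 06 ff b4
  t2: 06 ff b4 79 11 eb 06 4d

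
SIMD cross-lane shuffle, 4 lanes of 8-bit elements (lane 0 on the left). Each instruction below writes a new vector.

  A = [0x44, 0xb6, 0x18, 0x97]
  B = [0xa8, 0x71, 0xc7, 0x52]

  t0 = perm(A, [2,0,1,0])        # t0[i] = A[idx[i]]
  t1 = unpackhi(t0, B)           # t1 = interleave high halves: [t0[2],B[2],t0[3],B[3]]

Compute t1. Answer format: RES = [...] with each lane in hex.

RES = [0xb6, 0xc7, 0x44, 0x52]

t0 = [0x18, 0x44, 0xb6, 0x44]
t1 = [0xb6, 0xc7, 0x44, 0x52]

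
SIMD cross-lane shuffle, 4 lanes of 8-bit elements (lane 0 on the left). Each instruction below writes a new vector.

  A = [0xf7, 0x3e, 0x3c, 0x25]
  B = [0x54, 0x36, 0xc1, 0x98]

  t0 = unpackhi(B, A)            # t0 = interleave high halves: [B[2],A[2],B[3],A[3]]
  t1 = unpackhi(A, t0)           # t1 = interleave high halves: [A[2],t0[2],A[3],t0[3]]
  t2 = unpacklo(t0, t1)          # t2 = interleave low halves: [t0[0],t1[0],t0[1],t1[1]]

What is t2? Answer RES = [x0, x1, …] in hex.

RES = [ 0xc1  0x3c  0x3c  0x98 ]

→ t0 |c1|3c|98|25|
→ t1 |3c|98|25|25|
→ t2 |c1|3c|3c|98|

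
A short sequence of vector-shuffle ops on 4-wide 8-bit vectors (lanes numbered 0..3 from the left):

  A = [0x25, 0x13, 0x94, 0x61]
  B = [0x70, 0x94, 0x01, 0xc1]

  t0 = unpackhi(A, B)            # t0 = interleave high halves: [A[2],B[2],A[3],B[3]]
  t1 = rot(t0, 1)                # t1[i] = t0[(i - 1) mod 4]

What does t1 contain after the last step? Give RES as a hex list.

t0 = [0x94, 0x01, 0x61, 0xc1]
t1 = [0xc1, 0x94, 0x01, 0x61]

RES = [ 0xc1  0x94  0x01  0x61 ]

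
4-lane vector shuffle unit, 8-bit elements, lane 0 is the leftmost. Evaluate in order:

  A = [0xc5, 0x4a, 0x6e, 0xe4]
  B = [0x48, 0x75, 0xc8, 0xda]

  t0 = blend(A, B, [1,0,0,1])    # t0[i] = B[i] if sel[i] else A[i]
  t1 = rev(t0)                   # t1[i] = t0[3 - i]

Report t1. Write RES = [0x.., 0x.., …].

RES = [ 0xda  0x6e  0x4a  0x48 ]

t0 = [0x48, 0x4a, 0x6e, 0xda]
t1 = [0xda, 0x6e, 0x4a, 0x48]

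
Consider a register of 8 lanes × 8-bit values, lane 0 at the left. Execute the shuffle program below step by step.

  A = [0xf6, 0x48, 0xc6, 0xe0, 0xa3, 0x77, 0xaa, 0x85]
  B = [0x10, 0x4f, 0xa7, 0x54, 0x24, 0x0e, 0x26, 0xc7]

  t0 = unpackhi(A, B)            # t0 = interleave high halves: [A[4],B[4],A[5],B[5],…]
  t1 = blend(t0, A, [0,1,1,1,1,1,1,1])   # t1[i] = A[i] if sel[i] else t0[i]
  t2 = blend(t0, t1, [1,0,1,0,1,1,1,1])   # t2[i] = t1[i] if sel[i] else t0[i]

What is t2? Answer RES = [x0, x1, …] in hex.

RES = [ 0xa3  0x24  0xc6  0x0e  0xa3  0x77  0xaa  0x85 ]

→ t0 |a3|24|77|0e|aa|26|85|c7|
→ t1 |a3|48|c6|e0|a3|77|aa|85|
→ t2 |a3|24|c6|0e|a3|77|aa|85|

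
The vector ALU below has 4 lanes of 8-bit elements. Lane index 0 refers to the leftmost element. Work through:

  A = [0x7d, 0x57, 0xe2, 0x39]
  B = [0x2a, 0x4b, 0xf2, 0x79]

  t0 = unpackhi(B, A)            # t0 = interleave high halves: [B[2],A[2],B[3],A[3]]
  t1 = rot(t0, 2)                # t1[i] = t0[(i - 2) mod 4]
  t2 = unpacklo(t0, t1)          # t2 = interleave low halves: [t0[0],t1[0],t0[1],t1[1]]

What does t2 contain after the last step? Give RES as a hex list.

RES = [0xf2, 0x79, 0xe2, 0x39]

t0 = [0xf2, 0xe2, 0x79, 0x39]
t1 = [0x79, 0x39, 0xf2, 0xe2]
t2 = [0xf2, 0x79, 0xe2, 0x39]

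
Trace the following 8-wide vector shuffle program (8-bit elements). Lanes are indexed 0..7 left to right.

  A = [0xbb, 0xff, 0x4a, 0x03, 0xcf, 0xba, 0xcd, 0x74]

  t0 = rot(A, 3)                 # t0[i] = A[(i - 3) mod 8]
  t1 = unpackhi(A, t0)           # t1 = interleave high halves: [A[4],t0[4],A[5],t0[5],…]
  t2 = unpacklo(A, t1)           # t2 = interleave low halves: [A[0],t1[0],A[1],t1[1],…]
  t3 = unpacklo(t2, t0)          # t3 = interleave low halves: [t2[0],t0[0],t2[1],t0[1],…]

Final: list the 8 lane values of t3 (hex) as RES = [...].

t0 = [0xba, 0xcd, 0x74, 0xbb, 0xff, 0x4a, 0x03, 0xcf]
t1 = [0xcf, 0xff, 0xba, 0x4a, 0xcd, 0x03, 0x74, 0xcf]
t2 = [0xbb, 0xcf, 0xff, 0xff, 0x4a, 0xba, 0x03, 0x4a]
t3 = [0xbb, 0xba, 0xcf, 0xcd, 0xff, 0x74, 0xff, 0xbb]

RES = [0xbb, 0xba, 0xcf, 0xcd, 0xff, 0x74, 0xff, 0xbb]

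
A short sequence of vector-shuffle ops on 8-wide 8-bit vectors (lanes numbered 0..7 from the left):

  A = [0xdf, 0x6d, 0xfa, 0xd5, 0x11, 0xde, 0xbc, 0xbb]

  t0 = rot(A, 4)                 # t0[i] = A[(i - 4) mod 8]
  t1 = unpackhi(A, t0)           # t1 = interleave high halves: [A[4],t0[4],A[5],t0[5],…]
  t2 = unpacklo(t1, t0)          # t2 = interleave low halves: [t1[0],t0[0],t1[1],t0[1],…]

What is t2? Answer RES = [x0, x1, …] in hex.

  t0: 11 de bc bb df 6d fa d5
  t1: 11 df de 6d bc fa bb d5
  t2: 11 11 df de de bc 6d bb

RES = [0x11, 0x11, 0xdf, 0xde, 0xde, 0xbc, 0x6d, 0xbb]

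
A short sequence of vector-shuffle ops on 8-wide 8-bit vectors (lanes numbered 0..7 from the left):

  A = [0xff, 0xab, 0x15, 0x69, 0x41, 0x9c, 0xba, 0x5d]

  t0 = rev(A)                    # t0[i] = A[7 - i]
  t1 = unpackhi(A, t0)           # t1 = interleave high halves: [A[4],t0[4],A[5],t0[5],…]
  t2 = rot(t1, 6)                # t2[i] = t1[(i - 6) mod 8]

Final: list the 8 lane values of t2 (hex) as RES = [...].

RES = [ 0x9c  0x15  0xba  0xab  0x5d  0xff  0x41  0x69 ]

t0 = [0x5d, 0xba, 0x9c, 0x41, 0x69, 0x15, 0xab, 0xff]
t1 = [0x41, 0x69, 0x9c, 0x15, 0xba, 0xab, 0x5d, 0xff]
t2 = [0x9c, 0x15, 0xba, 0xab, 0x5d, 0xff, 0x41, 0x69]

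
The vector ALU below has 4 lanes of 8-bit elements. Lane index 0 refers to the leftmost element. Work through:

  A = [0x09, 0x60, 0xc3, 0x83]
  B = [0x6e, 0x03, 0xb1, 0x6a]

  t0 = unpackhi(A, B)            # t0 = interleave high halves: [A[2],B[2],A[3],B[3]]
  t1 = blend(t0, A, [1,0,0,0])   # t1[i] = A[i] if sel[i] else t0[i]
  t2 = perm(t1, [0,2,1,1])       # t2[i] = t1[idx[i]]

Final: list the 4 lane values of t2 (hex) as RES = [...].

  t0: c3 b1 83 6a
  t1: 09 b1 83 6a
  t2: 09 83 b1 b1

RES = [ 0x09  0x83  0xb1  0xb1 ]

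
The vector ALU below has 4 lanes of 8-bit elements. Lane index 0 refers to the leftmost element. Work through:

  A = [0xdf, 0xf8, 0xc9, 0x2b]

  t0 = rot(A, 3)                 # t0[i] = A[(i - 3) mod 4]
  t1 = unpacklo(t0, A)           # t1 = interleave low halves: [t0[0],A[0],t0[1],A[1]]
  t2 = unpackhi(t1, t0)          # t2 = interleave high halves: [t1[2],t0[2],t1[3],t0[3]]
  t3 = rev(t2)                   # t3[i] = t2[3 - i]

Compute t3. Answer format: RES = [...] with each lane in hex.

RES = [0xdf, 0xf8, 0x2b, 0xc9]

  t0: f8 c9 2b df
  t1: f8 df c9 f8
  t2: c9 2b f8 df
  t3: df f8 2b c9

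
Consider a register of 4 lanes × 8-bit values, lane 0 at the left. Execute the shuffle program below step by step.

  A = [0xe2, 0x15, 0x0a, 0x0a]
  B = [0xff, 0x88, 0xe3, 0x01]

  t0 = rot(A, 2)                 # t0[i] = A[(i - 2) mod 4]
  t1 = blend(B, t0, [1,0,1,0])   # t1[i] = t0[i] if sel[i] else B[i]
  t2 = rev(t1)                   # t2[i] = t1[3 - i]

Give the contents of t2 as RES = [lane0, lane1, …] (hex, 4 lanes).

t0 = [0x0a, 0x0a, 0xe2, 0x15]
t1 = [0x0a, 0x88, 0xe2, 0x01]
t2 = [0x01, 0xe2, 0x88, 0x0a]

RES = [ 0x01  0xe2  0x88  0x0a ]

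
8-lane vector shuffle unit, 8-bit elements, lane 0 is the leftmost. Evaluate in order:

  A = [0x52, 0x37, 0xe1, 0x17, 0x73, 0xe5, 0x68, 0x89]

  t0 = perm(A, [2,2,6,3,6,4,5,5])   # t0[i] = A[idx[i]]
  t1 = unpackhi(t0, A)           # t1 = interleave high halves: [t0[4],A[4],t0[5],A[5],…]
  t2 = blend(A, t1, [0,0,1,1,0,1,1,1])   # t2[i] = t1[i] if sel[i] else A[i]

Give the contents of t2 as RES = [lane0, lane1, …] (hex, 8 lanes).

  t0: e1 e1 68 17 68 73 e5 e5
  t1: 68 73 73 e5 e5 68 e5 89
  t2: 52 37 73 e5 73 68 e5 89

RES = [ 0x52  0x37  0x73  0xe5  0x73  0x68  0xe5  0x89 ]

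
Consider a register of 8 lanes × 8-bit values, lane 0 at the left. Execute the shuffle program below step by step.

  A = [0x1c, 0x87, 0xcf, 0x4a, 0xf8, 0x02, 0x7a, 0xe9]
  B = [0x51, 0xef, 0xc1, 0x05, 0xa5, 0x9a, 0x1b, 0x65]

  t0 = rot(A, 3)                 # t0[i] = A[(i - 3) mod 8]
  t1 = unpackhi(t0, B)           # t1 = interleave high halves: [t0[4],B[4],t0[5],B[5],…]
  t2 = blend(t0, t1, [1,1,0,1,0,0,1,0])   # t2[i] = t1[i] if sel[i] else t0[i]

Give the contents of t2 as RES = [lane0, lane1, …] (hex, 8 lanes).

  t0: 02 7a e9 1c 87 cf 4a f8
  t1: 87 a5 cf 9a 4a 1b f8 65
  t2: 87 a5 e9 9a 87 cf f8 f8

RES = [0x87, 0xa5, 0xe9, 0x9a, 0x87, 0xcf, 0xf8, 0xf8]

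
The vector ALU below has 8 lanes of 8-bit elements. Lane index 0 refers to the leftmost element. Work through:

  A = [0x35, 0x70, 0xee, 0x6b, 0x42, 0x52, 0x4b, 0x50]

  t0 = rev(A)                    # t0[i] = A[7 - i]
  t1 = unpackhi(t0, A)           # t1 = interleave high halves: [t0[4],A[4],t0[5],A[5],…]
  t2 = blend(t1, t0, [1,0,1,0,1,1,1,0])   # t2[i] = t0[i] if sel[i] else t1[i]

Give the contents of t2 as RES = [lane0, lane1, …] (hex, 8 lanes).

RES = [ 0x50  0x42  0x52  0x52  0x6b  0xee  0x70  0x50 ]

t0 = [0x50, 0x4b, 0x52, 0x42, 0x6b, 0xee, 0x70, 0x35]
t1 = [0x6b, 0x42, 0xee, 0x52, 0x70, 0x4b, 0x35, 0x50]
t2 = [0x50, 0x42, 0x52, 0x52, 0x6b, 0xee, 0x70, 0x50]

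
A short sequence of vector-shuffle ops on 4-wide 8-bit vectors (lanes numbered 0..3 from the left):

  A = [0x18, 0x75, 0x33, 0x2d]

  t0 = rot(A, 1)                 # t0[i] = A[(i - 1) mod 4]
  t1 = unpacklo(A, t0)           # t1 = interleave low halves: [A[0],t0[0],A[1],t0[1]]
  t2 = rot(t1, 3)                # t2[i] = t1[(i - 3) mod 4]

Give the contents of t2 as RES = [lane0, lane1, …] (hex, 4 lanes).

→ t0 |2d|18|75|33|
→ t1 |18|2d|75|18|
→ t2 |2d|75|18|18|

RES = [0x2d, 0x75, 0x18, 0x18]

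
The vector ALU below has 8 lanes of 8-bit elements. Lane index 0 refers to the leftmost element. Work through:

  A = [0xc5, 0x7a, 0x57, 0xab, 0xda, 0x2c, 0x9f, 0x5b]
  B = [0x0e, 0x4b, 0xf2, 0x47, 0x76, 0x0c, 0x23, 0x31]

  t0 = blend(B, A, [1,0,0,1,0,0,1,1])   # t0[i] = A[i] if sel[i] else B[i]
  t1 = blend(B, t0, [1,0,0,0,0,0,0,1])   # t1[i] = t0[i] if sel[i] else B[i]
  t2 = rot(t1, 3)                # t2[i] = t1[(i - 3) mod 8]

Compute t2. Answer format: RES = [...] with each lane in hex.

  t0: c5 4b f2 ab 76 0c 9f 5b
  t1: c5 4b f2 47 76 0c 23 5b
  t2: 0c 23 5b c5 4b f2 47 76

RES = [0x0c, 0x23, 0x5b, 0xc5, 0x4b, 0xf2, 0x47, 0x76]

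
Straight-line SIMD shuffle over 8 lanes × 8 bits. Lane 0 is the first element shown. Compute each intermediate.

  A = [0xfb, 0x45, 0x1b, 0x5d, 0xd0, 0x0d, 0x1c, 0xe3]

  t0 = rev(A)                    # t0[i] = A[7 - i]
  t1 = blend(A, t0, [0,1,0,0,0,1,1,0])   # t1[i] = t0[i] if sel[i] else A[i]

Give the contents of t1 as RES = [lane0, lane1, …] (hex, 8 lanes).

RES = [0xfb, 0x1c, 0x1b, 0x5d, 0xd0, 0x1b, 0x45, 0xe3]

t0 = [0xe3, 0x1c, 0x0d, 0xd0, 0x5d, 0x1b, 0x45, 0xfb]
t1 = [0xfb, 0x1c, 0x1b, 0x5d, 0xd0, 0x1b, 0x45, 0xe3]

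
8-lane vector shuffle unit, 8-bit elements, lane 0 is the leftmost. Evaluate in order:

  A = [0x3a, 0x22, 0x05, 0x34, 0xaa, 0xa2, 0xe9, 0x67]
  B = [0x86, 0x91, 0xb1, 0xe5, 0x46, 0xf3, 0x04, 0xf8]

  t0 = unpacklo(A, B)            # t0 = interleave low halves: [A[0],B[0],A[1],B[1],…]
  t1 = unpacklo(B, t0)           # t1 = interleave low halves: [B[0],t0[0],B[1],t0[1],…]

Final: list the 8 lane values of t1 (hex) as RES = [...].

RES = [ 0x86  0x3a  0x91  0x86  0xb1  0x22  0xe5  0x91 ]

t0 = [0x3a, 0x86, 0x22, 0x91, 0x05, 0xb1, 0x34, 0xe5]
t1 = [0x86, 0x3a, 0x91, 0x86, 0xb1, 0x22, 0xe5, 0x91]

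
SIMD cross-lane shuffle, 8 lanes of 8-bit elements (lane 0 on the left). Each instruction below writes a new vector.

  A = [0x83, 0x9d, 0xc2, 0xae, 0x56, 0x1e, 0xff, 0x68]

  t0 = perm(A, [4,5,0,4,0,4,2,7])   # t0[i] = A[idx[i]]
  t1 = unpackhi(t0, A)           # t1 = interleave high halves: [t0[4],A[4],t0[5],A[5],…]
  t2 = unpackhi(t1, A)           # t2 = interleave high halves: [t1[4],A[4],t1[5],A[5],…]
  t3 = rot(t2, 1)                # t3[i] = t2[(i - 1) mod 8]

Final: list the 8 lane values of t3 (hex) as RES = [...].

RES = [0x68, 0xc2, 0x56, 0xff, 0x1e, 0x68, 0xff, 0x68]

  t0: 56 1e 83 56 83 56 c2 68
  t1: 83 56 56 1e c2 ff 68 68
  t2: c2 56 ff 1e 68 ff 68 68
  t3: 68 c2 56 ff 1e 68 ff 68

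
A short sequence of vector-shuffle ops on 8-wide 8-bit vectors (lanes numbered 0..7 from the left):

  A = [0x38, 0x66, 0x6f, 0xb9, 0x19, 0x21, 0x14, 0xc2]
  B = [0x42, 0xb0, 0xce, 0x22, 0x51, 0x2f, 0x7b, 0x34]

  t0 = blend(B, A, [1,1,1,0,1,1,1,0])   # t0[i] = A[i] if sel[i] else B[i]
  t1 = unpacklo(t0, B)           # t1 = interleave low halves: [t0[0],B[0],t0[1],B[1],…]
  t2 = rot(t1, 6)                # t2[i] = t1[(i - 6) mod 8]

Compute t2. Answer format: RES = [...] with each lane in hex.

  t0: 38 66 6f 22 19 21 14 34
  t1: 38 42 66 b0 6f ce 22 22
  t2: 66 b0 6f ce 22 22 38 42

RES = [0x66, 0xb0, 0x6f, 0xce, 0x22, 0x22, 0x38, 0x42]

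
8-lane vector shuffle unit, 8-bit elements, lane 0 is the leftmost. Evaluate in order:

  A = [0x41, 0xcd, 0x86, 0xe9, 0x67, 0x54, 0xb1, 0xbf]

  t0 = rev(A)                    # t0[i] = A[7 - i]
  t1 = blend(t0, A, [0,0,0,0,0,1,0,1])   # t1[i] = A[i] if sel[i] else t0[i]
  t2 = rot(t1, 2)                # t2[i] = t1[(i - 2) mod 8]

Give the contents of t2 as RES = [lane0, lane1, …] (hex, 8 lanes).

  t0: bf b1 54 67 e9 86 cd 41
  t1: bf b1 54 67 e9 54 cd bf
  t2: cd bf bf b1 54 67 e9 54

RES = [0xcd, 0xbf, 0xbf, 0xb1, 0x54, 0x67, 0xe9, 0x54]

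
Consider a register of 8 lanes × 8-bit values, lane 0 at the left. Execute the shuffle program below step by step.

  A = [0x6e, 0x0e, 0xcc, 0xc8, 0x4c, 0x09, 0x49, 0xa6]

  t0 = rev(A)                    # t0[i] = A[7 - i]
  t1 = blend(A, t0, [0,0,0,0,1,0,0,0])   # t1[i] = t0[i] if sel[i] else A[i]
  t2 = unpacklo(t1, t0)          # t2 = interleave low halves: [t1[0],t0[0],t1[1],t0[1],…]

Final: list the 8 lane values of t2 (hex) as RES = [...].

→ t0 |a6|49|09|4c|c8|cc|0e|6e|
→ t1 |6e|0e|cc|c8|c8|09|49|a6|
→ t2 |6e|a6|0e|49|cc|09|c8|4c|

RES = [0x6e, 0xa6, 0x0e, 0x49, 0xcc, 0x09, 0xc8, 0x4c]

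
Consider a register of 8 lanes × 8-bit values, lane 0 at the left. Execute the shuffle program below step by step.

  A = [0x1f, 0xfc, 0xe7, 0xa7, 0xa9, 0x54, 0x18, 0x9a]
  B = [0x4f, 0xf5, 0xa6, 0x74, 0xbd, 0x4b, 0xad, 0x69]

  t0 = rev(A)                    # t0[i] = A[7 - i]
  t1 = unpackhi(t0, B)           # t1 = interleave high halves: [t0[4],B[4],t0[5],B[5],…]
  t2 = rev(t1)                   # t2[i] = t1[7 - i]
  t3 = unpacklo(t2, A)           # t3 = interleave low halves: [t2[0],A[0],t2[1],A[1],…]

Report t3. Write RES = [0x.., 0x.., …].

t0 = [0x9a, 0x18, 0x54, 0xa9, 0xa7, 0xe7, 0xfc, 0x1f]
t1 = [0xa7, 0xbd, 0xe7, 0x4b, 0xfc, 0xad, 0x1f, 0x69]
t2 = [0x69, 0x1f, 0xad, 0xfc, 0x4b, 0xe7, 0xbd, 0xa7]
t3 = [0x69, 0x1f, 0x1f, 0xfc, 0xad, 0xe7, 0xfc, 0xa7]

RES = [ 0x69  0x1f  0x1f  0xfc  0xad  0xe7  0xfc  0xa7 ]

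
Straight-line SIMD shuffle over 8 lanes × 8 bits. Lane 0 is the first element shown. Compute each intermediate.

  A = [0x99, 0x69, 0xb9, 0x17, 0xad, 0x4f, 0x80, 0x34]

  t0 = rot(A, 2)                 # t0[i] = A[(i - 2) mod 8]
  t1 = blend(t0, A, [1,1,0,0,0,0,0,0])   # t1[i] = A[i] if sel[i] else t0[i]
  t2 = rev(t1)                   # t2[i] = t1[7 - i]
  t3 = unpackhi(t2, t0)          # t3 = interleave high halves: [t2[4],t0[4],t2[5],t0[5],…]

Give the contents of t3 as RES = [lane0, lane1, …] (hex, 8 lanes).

RES = [0x69, 0xb9, 0x99, 0x17, 0x69, 0xad, 0x99, 0x4f]

  t0: 80 34 99 69 b9 17 ad 4f
  t1: 99 69 99 69 b9 17 ad 4f
  t2: 4f ad 17 b9 69 99 69 99
  t3: 69 b9 99 17 69 ad 99 4f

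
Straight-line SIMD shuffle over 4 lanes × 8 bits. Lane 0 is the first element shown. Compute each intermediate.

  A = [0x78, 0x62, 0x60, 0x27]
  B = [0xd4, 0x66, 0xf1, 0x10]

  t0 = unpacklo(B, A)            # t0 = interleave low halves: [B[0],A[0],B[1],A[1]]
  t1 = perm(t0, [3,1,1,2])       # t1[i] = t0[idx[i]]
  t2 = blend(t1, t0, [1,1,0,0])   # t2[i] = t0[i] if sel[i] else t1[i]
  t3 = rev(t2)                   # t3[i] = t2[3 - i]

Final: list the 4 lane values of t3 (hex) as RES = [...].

RES = [0x66, 0x78, 0x78, 0xd4]

  t0: d4 78 66 62
  t1: 62 78 78 66
  t2: d4 78 78 66
  t3: 66 78 78 d4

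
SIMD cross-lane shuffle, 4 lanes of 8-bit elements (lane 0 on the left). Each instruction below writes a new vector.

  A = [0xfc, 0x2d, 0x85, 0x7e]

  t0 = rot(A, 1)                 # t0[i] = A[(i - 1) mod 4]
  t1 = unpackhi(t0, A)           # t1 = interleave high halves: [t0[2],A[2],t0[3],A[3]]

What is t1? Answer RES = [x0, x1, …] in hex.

RES = [ 0x2d  0x85  0x85  0x7e ]

  t0: 7e fc 2d 85
  t1: 2d 85 85 7e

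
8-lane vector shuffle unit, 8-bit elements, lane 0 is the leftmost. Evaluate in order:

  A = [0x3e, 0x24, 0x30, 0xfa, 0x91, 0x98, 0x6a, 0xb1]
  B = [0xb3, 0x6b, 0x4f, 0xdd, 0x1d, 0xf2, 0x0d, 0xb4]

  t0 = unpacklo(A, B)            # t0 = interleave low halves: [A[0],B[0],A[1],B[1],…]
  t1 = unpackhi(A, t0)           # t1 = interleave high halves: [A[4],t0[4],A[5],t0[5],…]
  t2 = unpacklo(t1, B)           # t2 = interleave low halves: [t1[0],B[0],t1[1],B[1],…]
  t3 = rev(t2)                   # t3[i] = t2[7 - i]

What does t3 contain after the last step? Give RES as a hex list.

RES = [0xdd, 0x4f, 0x4f, 0x98, 0x6b, 0x30, 0xb3, 0x91]

→ t0 |3e|b3|24|6b|30|4f|fa|dd|
→ t1 |91|30|98|4f|6a|fa|b1|dd|
→ t2 |91|b3|30|6b|98|4f|4f|dd|
→ t3 |dd|4f|4f|98|6b|30|b3|91|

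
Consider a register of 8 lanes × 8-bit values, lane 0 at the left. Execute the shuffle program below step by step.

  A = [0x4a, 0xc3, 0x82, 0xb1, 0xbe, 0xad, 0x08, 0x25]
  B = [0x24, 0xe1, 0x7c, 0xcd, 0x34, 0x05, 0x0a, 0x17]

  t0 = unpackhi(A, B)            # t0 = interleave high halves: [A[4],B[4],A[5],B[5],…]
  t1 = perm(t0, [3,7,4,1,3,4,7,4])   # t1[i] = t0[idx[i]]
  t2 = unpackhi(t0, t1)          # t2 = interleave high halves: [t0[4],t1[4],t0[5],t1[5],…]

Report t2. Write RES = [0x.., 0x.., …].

RES = [ 0x08  0x05  0x0a  0x08  0x25  0x17  0x17  0x08 ]

  t0: be 34 ad 05 08 0a 25 17
  t1: 05 17 08 34 05 08 17 08
  t2: 08 05 0a 08 25 17 17 08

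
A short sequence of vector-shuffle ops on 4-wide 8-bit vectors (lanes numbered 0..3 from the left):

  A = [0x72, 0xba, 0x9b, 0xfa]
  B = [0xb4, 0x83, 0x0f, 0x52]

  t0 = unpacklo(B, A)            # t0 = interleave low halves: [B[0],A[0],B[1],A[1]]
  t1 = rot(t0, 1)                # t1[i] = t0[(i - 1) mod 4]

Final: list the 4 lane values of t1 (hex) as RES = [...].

  t0: b4 72 83 ba
  t1: ba b4 72 83

RES = [ 0xba  0xb4  0x72  0x83 ]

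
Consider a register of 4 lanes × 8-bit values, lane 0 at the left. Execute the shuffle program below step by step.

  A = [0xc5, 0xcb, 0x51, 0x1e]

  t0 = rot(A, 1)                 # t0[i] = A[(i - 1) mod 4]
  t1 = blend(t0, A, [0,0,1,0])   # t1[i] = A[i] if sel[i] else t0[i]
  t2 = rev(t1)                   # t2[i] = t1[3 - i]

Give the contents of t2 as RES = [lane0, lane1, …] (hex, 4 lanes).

RES = [ 0x51  0x51  0xc5  0x1e ]

t0 = [0x1e, 0xc5, 0xcb, 0x51]
t1 = [0x1e, 0xc5, 0x51, 0x51]
t2 = [0x51, 0x51, 0xc5, 0x1e]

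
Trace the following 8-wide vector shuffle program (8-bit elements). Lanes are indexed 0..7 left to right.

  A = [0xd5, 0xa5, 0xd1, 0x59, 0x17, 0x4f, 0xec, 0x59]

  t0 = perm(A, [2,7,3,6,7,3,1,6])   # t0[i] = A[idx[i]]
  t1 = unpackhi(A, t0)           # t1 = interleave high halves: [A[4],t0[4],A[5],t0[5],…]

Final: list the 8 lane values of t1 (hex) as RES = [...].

  t0: d1 59 59 ec 59 59 a5 ec
  t1: 17 59 4f 59 ec a5 59 ec

RES = [ 0x17  0x59  0x4f  0x59  0xec  0xa5  0x59  0xec ]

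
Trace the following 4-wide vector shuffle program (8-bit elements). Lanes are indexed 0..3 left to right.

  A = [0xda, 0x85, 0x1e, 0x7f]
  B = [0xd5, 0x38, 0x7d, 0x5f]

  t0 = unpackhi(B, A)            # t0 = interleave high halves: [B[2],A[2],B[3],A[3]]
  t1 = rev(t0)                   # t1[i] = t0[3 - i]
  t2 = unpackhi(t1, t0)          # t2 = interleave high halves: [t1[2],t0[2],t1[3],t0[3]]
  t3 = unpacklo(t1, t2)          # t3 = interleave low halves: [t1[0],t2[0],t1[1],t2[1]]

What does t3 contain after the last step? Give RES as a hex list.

  t0: 7d 1e 5f 7f
  t1: 7f 5f 1e 7d
  t2: 1e 5f 7d 7f
  t3: 7f 1e 5f 5f

RES = [0x7f, 0x1e, 0x5f, 0x5f]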